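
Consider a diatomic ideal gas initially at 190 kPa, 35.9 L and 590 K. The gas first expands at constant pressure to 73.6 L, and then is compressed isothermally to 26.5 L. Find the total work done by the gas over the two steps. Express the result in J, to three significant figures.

W_total ≈ -7120 J

Step 1 (isobaric): W = PΔV = (190 kPa)(73.6 − 35.9 L) = 7163 J.
After step 1: P = 190 kPa, V = 73.6 L, T = 1210 K.
Step 2 (isothermal): W = P₁V₁ ln(V₂/V₁) = (13984) ln(26.5/73.6) = -14285 J.
W_total = 7163 − 14285 = -7122 J.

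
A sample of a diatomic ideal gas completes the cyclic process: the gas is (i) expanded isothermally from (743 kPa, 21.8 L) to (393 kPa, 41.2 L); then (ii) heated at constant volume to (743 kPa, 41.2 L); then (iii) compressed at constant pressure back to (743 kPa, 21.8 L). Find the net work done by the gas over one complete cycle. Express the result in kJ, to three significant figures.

W_net ≈ -4.10 kJ

Leg (i): W = PᵢVᵢ ln(V_f/Vᵢ) = (16197) ln(41.2/21.8) = 10310 J.
Leg (ii): W = 0.
Leg (iii): W = PΔV = (743)(21.8 − 41.2) = -14414 J.
W_net = 10310 − 14414 = -4104 J.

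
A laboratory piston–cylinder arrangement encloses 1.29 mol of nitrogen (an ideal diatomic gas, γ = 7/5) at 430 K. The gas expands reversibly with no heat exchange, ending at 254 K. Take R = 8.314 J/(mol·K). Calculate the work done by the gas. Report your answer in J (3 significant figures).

W ≈ 4720 J

Adiabatic ⇒ Q = 0, so W_by = −ΔU = nCᵥ(T₁ − T₂).
Cᵥ = 5R/2 = 20.79 J/(mol·K).
W = (1.29)(20.79)(430 − 254) = 4719 J.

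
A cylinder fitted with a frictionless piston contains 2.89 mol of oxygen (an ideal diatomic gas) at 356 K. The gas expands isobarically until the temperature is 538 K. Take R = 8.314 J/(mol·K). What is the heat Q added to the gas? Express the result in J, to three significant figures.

Isobaric: W = nRΔT = (2.89)(8.314)(182) = 4373 J.
ΔU = nCᵥΔT with Cᵥ = 5R/2: ΔU = (2.89)(20.79)(182) = 10932 J.
Q = ΔU + W = 10932 + 4373 = 15305 J.

Q ≈ 15300 J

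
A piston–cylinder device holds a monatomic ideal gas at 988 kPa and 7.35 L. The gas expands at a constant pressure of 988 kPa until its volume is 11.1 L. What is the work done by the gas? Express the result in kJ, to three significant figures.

Isobaric: W = P ΔV.
W = (988 kPa)(11.1 − 7.35 L) = (988)(3.75) = 3705 J.

W ≈ 3.70 kJ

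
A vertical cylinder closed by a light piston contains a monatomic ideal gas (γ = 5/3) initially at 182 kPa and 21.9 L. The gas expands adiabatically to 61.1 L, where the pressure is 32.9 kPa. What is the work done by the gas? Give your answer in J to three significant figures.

Adiabatic: W = (P₁V₁ − P₂V₂)/(γ − 1) with γ = 5/3.
P₁V₁ = 3986 J, P₂V₂ = 2010 J.
W = (3986 − 2010) / 0.6667 = 2963 J.

W ≈ 2960 J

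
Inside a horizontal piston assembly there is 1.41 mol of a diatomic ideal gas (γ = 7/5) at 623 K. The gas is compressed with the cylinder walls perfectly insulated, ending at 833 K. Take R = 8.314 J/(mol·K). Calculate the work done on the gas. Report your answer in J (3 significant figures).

Adiabatic ⇒ Q = 0, so W_by = −ΔU = nCᵥ(T₁ − T₂).
Cᵥ = 5R/2 = 20.79 J/(mol·K).
W = (1.41)(20.79)(623 − 833) = -6154 J.
Work on gas = −W_by = 6154 J.

W ≈ 6150 J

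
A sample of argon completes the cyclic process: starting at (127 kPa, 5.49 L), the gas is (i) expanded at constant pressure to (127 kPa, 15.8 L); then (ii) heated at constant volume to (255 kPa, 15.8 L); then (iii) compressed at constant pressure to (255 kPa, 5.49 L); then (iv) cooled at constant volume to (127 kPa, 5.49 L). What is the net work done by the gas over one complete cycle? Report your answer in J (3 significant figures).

Constant-volume legs do no work.
W(i) = (127)(15.8 − 5.49) = 1309 J; W(iii) = (255)(5.49 − 15.8) = -2629 J.
W_net = 1309 − 2629 = -1320 J (the counter-clockwise enclosed area).

W_net ≈ -1320 J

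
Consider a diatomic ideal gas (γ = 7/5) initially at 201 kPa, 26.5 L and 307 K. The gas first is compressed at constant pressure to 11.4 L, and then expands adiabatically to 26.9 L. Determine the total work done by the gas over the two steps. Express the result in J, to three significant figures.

Step 1 (isobaric): W = PΔV = (201 kPa)(11.4 − 26.5 L) = -3035 J.
After step 1: P = 201 kPa, V = 11.4 L, T = 132.1 K.
Step 2 (adiabatic): W = (P₁V₁ − P₂V₂)/(γ−1) = (2291 − 1625)/0.4 = 1665 J.
W_total = -3035 + 1665 = -1370 J.

W_total ≈ -1370 J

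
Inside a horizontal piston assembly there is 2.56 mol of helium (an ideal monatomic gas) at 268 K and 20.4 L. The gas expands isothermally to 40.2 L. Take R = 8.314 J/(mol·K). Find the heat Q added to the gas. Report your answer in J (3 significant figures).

Isothermal ⇒ ΔU = 0, so Q = W = nRT ln(V₂/V₁).
Q = (2.56)(8.314)(268) ln(40.2/20.4) = 5704 × 0.6783 = 3869 J.

Q ≈ 3870 J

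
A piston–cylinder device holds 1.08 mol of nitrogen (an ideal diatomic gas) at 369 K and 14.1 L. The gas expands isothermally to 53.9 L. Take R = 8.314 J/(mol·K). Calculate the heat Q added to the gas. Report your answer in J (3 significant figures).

Q ≈ 4440 J

Isothermal ⇒ ΔU = 0, so Q = W = nRT ln(V₂/V₁).
Q = (1.08)(8.314)(369) ln(53.9/14.1) = 3313 × 1.341 = 4443 J.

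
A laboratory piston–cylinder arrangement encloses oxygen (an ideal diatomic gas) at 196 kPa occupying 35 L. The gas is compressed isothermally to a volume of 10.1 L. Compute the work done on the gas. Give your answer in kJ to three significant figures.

Isothermal: W = nRT ln(V₂/V₁) = P₁V₁ ln(V₂/V₁).
P₁V₁ = (196 kPa)(35 L) = 6860 J.
W = 6860 × ln(10.1/35) = 6860 × -1.243
W_by_gas = -8526 J; work on gas = −W_by = 8526 J.

W ≈ 8.53 kJ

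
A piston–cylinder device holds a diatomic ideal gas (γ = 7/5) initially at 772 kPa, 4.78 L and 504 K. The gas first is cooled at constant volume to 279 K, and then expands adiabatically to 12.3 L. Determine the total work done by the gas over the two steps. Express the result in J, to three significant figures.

Step 1 (isochoric): W = 0 (constant volume).
After step 1: P = 427.4 kPa (V unchanged).
Step 2 (adiabatic): W = (P₁V₁ − P₂V₂)/(γ−1) = (2043 − 1400)/0.4 = 1608 J.
W_total = 0 + 1608 = 1608 J.

W_total ≈ 1610 J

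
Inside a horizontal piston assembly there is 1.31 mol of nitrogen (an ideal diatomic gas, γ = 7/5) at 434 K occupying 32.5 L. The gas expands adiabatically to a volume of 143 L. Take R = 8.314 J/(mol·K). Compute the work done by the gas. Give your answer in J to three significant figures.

W ≈ 5280 J

Adiabatic: TV^(γ−1) = const with γ = 7/5.
T₂ = T₁ (V₁/V₂)^(γ−1) = 434 × (32.5/143)^0.4 = 434 × 0.5529 = 239.9 K.
W_by = nCᵥ(T₁ − T₂) = (1.31)(20.79)(434 − 239.9) = 5284 J.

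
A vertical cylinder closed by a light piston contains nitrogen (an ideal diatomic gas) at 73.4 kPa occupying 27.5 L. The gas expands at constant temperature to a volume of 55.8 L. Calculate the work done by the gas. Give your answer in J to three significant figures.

W ≈ 1430 J

Isothermal: W = nRT ln(V₂/V₁) = P₁V₁ ln(V₂/V₁).
P₁V₁ = (73.4 kPa)(27.5 L) = 2019 J.
W = 2019 × ln(55.8/27.5) = 2019 × 0.7076
W_by_gas = 1428 J.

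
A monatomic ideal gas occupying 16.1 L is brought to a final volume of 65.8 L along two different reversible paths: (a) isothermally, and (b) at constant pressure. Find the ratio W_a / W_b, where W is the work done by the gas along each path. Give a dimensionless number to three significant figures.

W_a / W_b ≈ 0.456

Path (a) isothermal: W = P₁V₁ ln(V₂/V₁) → W_a/(P₁V₁) = 1.408.
Path (b) isobaric: W = P₁(V₂ − V₁) → W_b/(P₁V₁) = 3.087.
W_a / W_b = 1.408 / 3.087 = 0.456.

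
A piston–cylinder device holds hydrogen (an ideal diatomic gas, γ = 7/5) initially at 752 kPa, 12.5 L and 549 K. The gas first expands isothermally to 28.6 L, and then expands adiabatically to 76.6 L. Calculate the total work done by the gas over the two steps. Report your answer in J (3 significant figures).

Step 1 (isothermal): W = P₁V₁ ln(V₂/V₁) = (9400) ln(28.6/12.5) = 7780 J.
After step 1: P = 328.7 kPa, V = 28.6 L, T = 549 K.
Step 2 (adiabatic): W = (P₁V₁ − P₂V₂)/(γ−1) = (9400 − 6338)/0.4 = 7654 J.
W_total = 7780 + 7654 = 15434 J.

W_total ≈ 15400 J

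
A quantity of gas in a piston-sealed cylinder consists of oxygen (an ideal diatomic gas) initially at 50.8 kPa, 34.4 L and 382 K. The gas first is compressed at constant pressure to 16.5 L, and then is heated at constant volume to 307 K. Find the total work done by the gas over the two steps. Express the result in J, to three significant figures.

W_total ≈ -909 J

Step 1 (isobaric): W = PΔV = (50.8 kPa)(16.5 − 34.4 L) = -909.3 J.
Step 2 (isochoric): W = 0 (constant volume).
W_total = -909.3 + 0 = -909.3 J.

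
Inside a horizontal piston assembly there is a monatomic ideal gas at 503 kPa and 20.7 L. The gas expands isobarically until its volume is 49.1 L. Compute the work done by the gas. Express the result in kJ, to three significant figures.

W ≈ 14.3 kJ

Isobaric: W = P ΔV.
W = (503 kPa)(49.1 − 20.7 L) = (503)(28.4) = 14285 J.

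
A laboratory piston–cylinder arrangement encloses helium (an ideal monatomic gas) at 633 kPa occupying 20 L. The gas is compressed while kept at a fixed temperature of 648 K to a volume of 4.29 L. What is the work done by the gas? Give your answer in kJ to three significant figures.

W ≈ -19.5 kJ

Isothermal: W = nRT ln(V₂/V₁) = P₁V₁ ln(V₂/V₁).
P₁V₁ = (633 kPa)(20 L) = 12660 J.
W = 12660 × ln(4.29/20) = 12660 × -1.539
W_by_gas = -19489 J.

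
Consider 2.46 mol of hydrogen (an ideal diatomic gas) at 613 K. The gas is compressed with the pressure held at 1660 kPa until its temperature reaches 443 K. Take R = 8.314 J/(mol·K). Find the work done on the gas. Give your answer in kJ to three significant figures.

Isobaric: W = P ΔV = nR ΔT.
W = (2.46)(8.314)(443 − 613) = -3477 J.
Work on gas = −W_by = 3477 J.

W ≈ 3.48 kJ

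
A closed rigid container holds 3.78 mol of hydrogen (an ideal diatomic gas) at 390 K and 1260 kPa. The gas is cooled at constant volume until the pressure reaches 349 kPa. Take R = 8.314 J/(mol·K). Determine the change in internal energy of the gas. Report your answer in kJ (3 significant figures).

Constant volume ⇒ W = 0, so Q = ΔU = nCᵥΔT with Cᵥ = 5R/2 = 20.79 J/(mol·K).
At constant V, T₂/T₁ = P₂/P₁ ⇒ ΔT = T₁(P₂/P₁ − 1) = 390·(349/1260 − 1) = -282 K.
ΔU = (3.78)(20.79)(-282) = -22154 J.

ΔU ≈ -22.2 kJ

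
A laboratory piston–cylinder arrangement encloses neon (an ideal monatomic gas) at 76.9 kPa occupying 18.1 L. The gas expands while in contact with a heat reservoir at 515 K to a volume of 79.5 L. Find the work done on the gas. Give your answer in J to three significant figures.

Isothermal: W = nRT ln(V₂/V₁) = P₁V₁ ln(V₂/V₁).
P₁V₁ = (76.9 kPa)(18.1 L) = 1392 J.
W = 1392 × ln(79.5/18.1) = 1392 × 1.48
W_by_gas = 2060 J; work on gas = −W_by = -2060 J.

W ≈ -2060 J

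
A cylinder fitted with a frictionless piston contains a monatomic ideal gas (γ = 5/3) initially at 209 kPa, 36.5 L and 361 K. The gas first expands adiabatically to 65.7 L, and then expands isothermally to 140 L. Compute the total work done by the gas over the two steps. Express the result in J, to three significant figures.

W_total ≈ 7610 J

Step 1 (adiabatic): W = (P₁V₁ − P₂V₂)/(γ−1) = (7628 − 5155)/0.667 = 3710 J.
After step 1: P = 78.47 kPa, V = 65.7 L, T = 244 K.
Step 2 (isothermal): W = P₁V₁ ln(V₂/V₁) = (5155) ln(140/65.7) = 3900 J.
W_total = 3710 + 3900 = 7610 J.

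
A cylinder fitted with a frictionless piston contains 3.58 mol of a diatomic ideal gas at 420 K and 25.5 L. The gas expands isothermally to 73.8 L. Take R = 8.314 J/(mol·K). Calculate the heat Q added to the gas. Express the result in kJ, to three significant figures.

Isothermal ⇒ ΔU = 0, so Q = W = nRT ln(V₂/V₁).
Q = (3.58)(8.314)(420) ln(73.8/25.5) = 12501 × 1.063 = 13284 J.

Q ≈ 13.3 kJ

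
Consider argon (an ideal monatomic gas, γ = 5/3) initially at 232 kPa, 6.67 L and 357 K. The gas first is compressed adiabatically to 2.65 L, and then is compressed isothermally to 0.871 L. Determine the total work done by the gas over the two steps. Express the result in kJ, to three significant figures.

Step 1 (adiabatic): W = (P₁V₁ − P₂V₂)/(γ−1) = (1547 − 2863)/0.667 = -1974 J.
After step 1: P = 1080 kPa, V = 2.65 L, T = 660.6 K.
Step 2 (isothermal): W = P₁V₁ ln(V₂/V₁) = (2863) ln(0.871/2.65) = -3186 J.
W_total = -1974 − 3186 = -5160 J.

W_total ≈ -5.16 kJ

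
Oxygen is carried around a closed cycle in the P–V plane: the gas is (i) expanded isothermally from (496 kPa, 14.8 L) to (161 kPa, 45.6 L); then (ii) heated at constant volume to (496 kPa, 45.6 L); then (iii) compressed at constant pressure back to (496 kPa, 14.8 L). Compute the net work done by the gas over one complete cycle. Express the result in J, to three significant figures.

W_net ≈ -7020 J

Leg (i): W = PᵢVᵢ ln(V_f/Vᵢ) = (7341) ln(45.6/14.8) = 8260 J.
Leg (ii): W = 0.
Leg (iii): W = PΔV = (496)(14.8 − 45.6) = -15277 J.
W_net = 8260 − 15277 = -7016 J.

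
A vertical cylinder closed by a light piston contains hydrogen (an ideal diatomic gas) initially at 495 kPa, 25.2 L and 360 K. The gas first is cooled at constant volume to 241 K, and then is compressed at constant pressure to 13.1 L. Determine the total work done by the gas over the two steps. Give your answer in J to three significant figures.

Step 1 (isochoric): W = 0 (constant volume).
After step 1: P = 331.4 kPa (V unchanged).
Step 2 (isobaric): W = PΔV = (331.4 kPa)(13.1 − 25.2 L) = -4010 J.
W_total = 0 − 4010 = -4010 J.

W_total ≈ -4010 J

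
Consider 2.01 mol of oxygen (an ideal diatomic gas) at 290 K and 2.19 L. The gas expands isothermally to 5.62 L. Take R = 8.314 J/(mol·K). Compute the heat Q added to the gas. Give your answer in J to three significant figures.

Q ≈ 4570 J

Isothermal ⇒ ΔU = 0, so Q = W = nRT ln(V₂/V₁).
Q = (2.01)(8.314)(290) ln(5.62/2.19) = 4846 × 0.9424 = 4567 J.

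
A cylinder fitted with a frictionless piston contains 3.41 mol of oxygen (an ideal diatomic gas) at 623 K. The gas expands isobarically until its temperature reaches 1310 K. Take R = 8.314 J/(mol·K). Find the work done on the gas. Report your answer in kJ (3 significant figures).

W ≈ -19.5 kJ

Isobaric: W = P ΔV = nR ΔT.
W = (3.41)(8.314)(1310 − 623) = 19477 J.
Work on gas = −W_by = -19477 J.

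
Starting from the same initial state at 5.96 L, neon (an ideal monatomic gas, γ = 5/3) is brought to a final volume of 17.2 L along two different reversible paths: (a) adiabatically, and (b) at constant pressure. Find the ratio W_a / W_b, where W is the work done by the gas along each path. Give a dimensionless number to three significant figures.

W_a / W_b ≈ 0.403

Path (a) adiabatic: W = P₁V₁(1 − (V₁/V₂)^(γ−1))/(γ−1) → W_a/(P₁V₁) = 0.76.
Path (b) isobaric: W = P₁(V₂ − V₁) → W_b/(P₁V₁) = 1.886.
W_a / W_b = 0.76 / 1.886 = 0.403.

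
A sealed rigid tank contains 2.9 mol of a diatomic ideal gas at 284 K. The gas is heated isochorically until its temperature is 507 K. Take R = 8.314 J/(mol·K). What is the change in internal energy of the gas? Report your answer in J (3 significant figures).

Constant volume ⇒ W = 0, so Q = ΔU = nCᵥΔT with Cᵥ = 5R/2 = 20.79 J/(mol·K).
ΔU = (2.9)(20.79)(507 − 284) = 13442 J.

ΔU ≈ 13400 J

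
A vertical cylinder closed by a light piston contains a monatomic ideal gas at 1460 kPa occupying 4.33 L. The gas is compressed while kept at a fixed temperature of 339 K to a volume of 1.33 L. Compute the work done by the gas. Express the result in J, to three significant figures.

Isothermal: W = nRT ln(V₂/V₁) = P₁V₁ ln(V₂/V₁).
P₁V₁ = (1460 kPa)(4.33 L) = 6322 J.
W = 6322 × ln(1.33/4.33) = 6322 × -1.18
W_by_gas = -7462 J.

W ≈ -7460 J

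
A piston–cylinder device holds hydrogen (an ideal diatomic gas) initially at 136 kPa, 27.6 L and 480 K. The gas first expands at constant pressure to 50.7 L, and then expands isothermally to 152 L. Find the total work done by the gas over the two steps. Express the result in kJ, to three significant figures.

W_total ≈ 10.7 kJ

Step 1 (isobaric): W = PΔV = (136 kPa)(50.7 − 27.6 L) = 3142 J.
After step 1: P = 136 kPa, V = 50.7 L, T = 881.7 K.
Step 2 (isothermal): W = P₁V₁ ln(V₂/V₁) = (6895) ln(152/50.7) = 7571 J.
W_total = 3142 + 7571 = 10712 J.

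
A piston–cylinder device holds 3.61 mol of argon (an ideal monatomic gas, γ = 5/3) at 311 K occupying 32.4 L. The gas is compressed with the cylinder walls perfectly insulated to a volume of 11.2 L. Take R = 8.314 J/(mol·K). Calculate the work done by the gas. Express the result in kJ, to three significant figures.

Adiabatic: TV^(γ−1) = const with γ = 5/3.
T₂ = T₁ (V₁/V₂)^(γ−1) = 311 × (32.4/11.2)^0.667 = 311 × 2.03 = 631.4 K.
W_by = nCᵥ(T₁ − T₂) = (3.61)(12.47)(311 − 631.4) = -14425 J.

W ≈ -14.4 kJ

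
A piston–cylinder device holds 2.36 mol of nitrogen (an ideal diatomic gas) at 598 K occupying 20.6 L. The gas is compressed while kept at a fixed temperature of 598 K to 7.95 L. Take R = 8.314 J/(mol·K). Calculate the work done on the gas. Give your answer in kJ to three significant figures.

Isothermal: W = nRT ln(V₂/V₁).
W = (2.36)(8.314)(598) × ln(7.95/20.6)
  = 11733 × -0.9521
W_by_gas = -11172 J; work on gas = −W_by = 11172 J.

W ≈ 11.2 kJ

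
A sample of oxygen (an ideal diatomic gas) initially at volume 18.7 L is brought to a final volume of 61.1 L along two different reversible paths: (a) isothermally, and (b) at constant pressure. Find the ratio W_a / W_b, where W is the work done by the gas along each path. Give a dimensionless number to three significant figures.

W_a / W_b ≈ 0.522

Path (a) isothermal: W = P₁V₁ ln(V₂/V₁) → W_a/(P₁V₁) = 1.184.
Path (b) isobaric: W = P₁(V₂ − V₁) → W_b/(P₁V₁) = 2.267.
W_a / W_b = 1.184 / 2.267 = 0.5222.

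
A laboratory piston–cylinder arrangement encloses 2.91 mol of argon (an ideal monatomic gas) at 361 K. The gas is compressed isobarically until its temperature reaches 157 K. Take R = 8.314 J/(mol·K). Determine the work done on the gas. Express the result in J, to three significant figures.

Isobaric: W = P ΔV = nR ΔT.
W = (2.91)(8.314)(157 − 361) = -4936 J.
Work on gas = −W_by = 4936 J.

W ≈ 4940 J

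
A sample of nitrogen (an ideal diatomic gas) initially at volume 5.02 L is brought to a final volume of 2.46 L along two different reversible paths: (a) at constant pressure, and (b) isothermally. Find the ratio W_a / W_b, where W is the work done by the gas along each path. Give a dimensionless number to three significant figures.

W_a / W_b ≈ 0.715

Path (a) isobaric: W = P₁(V₂ − V₁) → W_a/(P₁V₁) = -0.51.
Path (b) isothermal: W = P₁V₁ ln(V₂/V₁) → W_b/(P₁V₁) = -0.7133.
W_a / W_b = -0.51 / -0.7133 = 0.715.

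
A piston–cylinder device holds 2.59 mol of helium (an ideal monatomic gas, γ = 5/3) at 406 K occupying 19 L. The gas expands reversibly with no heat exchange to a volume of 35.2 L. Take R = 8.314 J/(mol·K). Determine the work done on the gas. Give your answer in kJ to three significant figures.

W ≈ -4.42 kJ

Adiabatic: TV^(γ−1) = const with γ = 5/3.
T₂ = T₁ (V₁/V₂)^(γ−1) = 406 × (19/35.2)^0.667 = 406 × 0.6629 = 269.2 K.
W_by = nCᵥ(T₁ − T₂) = (2.59)(12.47)(406 − 269.2) = 4420 J.
Work on gas = −W_by = -4420 J.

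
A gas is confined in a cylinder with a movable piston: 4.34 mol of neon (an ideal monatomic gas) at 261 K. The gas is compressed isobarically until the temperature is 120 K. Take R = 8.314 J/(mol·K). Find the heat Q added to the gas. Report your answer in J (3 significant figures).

Q ≈ -12700 J

Isobaric: W = nRΔT = (4.34)(8.314)(-141) = -5088 J.
ΔU = nCᵥΔT with Cᵥ = 3R/2: ΔU = (4.34)(12.47)(-141) = -7632 J.
Q = ΔU + W = -7632 − 5088 = -12719 J.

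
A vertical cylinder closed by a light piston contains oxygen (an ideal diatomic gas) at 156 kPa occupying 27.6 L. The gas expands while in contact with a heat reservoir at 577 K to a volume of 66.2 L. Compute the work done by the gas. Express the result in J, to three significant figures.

Isothermal: W = nRT ln(V₂/V₁) = P₁V₁ ln(V₂/V₁).
P₁V₁ = (156 kPa)(27.6 L) = 4306 J.
W = 4306 × ln(66.2/27.6) = 4306 × 0.8749
W_by_gas = 3767 J.

W ≈ 3770 J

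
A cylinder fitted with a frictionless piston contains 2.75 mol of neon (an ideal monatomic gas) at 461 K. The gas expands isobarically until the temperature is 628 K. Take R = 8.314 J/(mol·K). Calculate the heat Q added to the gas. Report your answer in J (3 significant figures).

Isobaric: W = nRΔT = (2.75)(8.314)(167) = 3818 J.
ΔU = nCᵥΔT with Cᵥ = 3R/2: ΔU = (2.75)(12.47)(167) = 5727 J.
Q = ΔU + W = 5727 + 3818 = 9546 J.

Q ≈ 9550 J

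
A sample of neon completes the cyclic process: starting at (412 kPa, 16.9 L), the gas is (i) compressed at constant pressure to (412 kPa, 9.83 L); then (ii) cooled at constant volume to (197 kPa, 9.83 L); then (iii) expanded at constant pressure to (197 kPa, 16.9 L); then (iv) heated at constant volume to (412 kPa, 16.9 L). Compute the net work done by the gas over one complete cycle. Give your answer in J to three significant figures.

W_net ≈ -1520 J

Constant-volume legs do no work.
W(i) = (412)(9.83 − 16.9) = -2913 J; W(iii) = (197)(16.9 − 9.83) = 1393 J.
W_net = -2913 + 1393 = -1520 J (the counter-clockwise enclosed area).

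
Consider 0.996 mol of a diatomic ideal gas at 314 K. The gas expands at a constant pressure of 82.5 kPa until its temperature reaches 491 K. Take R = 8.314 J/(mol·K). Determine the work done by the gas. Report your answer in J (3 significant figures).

Isobaric: W = P ΔV = nR ΔT.
W = (0.996)(8.314)(491 − 314) = 1466 J.

W ≈ 1470 J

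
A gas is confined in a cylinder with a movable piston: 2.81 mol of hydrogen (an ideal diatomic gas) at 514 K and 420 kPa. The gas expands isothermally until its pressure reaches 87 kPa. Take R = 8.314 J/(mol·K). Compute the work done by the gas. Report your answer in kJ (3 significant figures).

Isothermal process: W = nRT ln(V₂/V₁) = nRT ln(P₁/P₂).
W = (2.81)(8.314)(514) × ln(420/87)
  = 12008 × ln(4.828) = 12008 × 1.574
W_by_gas = 18905 J.

W ≈ 18.9 kJ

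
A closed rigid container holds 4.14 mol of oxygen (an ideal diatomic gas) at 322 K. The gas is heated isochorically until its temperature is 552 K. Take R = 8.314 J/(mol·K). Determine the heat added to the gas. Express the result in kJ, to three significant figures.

Q ≈ 19.8 kJ

Constant volume ⇒ W = 0, so Q = ΔU = nCᵥΔT with Cᵥ = 5R/2 = 20.79 J/(mol·K).
ΔU = (4.14)(20.79)(552 − 322) = 19791 J.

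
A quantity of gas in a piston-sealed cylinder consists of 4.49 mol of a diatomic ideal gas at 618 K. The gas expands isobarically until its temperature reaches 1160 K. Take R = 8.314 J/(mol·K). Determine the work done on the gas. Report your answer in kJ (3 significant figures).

W ≈ -20.2 kJ

Isobaric: W = P ΔV = nR ΔT.
W = (4.49)(8.314)(1160 − 618) = 20233 J.
Work on gas = −W_by = -20233 J.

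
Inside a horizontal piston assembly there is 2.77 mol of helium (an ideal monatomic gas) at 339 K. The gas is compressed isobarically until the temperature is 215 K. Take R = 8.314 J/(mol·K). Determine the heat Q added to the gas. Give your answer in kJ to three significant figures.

Isobaric: W = nRΔT = (2.77)(8.314)(-124) = -2856 J.
ΔU = nCᵥΔT with Cᵥ = 3R/2: ΔU = (2.77)(12.47)(-124) = -4284 J.
Q = ΔU + W = -4284 − 2856 = -7139 J.

Q ≈ -7.14 kJ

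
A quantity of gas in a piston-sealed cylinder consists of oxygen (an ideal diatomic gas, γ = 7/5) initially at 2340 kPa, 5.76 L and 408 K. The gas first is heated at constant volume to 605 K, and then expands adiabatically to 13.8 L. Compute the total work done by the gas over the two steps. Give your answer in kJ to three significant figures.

W_total ≈ 14.7 kJ

Step 1 (isochoric): W = 0 (constant volume).
After step 1: P = 3470 kPa (V unchanged).
Step 2 (adiabatic): W = (P₁V₁ − P₂V₂)/(γ−1) = (19986 − 14091)/0.4 = 14738 J.
W_total = 0 + 14738 = 14738 J.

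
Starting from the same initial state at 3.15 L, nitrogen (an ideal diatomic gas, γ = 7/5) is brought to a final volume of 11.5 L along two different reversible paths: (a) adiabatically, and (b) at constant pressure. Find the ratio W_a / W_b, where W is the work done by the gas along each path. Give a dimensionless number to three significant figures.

Path (a) adiabatic: W = P₁V₁(1 − (V₁/V₂)^(γ−1))/(γ−1) → W_a/(P₁V₁) = 1.011.
Path (b) isobaric: W = P₁(V₂ − V₁) → W_b/(P₁V₁) = 2.651.
W_a / W_b = 1.011 / 2.651 = 0.3813.

W_a / W_b ≈ 0.381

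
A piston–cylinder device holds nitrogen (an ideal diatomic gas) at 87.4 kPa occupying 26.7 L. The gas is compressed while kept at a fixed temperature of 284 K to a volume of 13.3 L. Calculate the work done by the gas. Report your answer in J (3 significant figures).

Isothermal: W = nRT ln(V₂/V₁) = P₁V₁ ln(V₂/V₁).
P₁V₁ = (87.4 kPa)(26.7 L) = 2334 J.
W = 2334 × ln(13.3/26.7) = 2334 × -0.6969
W_by_gas = -1626 J.

W ≈ -1630 J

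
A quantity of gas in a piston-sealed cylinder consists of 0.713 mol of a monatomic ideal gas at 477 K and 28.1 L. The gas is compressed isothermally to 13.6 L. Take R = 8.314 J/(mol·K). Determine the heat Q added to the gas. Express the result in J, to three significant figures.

Q ≈ -2050 J

Isothermal ⇒ ΔU = 0, so Q = W = nRT ln(V₂/V₁).
Q = (0.713)(8.314)(477) ln(13.6/28.1) = 2828 × -0.7257 = -2052 J.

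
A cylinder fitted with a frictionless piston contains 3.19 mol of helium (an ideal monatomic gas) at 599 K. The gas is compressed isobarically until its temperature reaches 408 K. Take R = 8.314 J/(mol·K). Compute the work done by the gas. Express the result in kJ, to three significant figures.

W ≈ -5.07 kJ

Isobaric: W = P ΔV = nR ΔT.
W = (3.19)(8.314)(408 − 599) = -5066 J.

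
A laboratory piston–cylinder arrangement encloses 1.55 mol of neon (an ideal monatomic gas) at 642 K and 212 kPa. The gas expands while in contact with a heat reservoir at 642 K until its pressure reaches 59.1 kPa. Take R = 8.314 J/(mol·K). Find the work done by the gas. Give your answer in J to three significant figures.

Isothermal process: W = nRT ln(V₂/V₁) = nRT ln(P₁/P₂).
W = (1.55)(8.314)(642) × ln(212/59.1)
  = 8273 × ln(3.587) = 8273 × 1.277
W_by_gas = 10568 J.

W ≈ 10600 J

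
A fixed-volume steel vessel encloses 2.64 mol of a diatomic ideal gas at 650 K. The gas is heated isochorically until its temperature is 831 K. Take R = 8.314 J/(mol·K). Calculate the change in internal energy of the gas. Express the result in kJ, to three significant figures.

Constant volume ⇒ W = 0, so Q = ΔU = nCᵥΔT with Cᵥ = 5R/2 = 20.79 J/(mol·K).
ΔU = (2.64)(20.79)(831 − 650) = 9932 J.

ΔU ≈ 9.93 kJ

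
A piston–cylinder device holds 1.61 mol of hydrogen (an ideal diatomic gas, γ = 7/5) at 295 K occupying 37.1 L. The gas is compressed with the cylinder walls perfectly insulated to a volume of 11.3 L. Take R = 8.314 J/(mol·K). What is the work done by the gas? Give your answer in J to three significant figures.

Adiabatic: TV^(γ−1) = const with γ = 7/5.
T₂ = T₁ (V₁/V₂)^(γ−1) = 295 × (37.1/11.3)^0.4 = 295 × 1.609 = 474.6 K.
W_by = nCᵥ(T₁ − T₂) = (1.61)(20.79)(295 − 474.6) = -6011 J.

W ≈ -6010 J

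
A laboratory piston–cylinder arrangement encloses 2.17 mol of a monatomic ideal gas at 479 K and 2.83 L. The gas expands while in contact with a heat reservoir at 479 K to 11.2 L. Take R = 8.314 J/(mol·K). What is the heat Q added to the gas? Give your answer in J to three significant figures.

Isothermal ⇒ ΔU = 0, so Q = W = nRT ln(V₂/V₁).
Q = (2.17)(8.314)(479) ln(11.2/2.83) = 8642 × 1.376 = 11888 J.

Q ≈ 11900 J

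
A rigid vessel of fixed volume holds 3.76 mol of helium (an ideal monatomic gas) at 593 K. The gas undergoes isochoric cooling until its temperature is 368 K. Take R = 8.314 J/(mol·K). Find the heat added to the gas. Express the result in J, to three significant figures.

Q ≈ -10600 J

Constant volume ⇒ W = 0, so Q = ΔU = nCᵥΔT with Cᵥ = 3R/2 = 12.47 J/(mol·K).
ΔU = (3.76)(12.47)(368 − 593) = -10550 J.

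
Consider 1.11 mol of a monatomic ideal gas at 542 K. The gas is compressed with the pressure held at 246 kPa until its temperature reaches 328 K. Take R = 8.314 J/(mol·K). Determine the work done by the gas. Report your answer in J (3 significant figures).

W ≈ -1970 J

Isobaric: W = P ΔV = nR ΔT.
W = (1.11)(8.314)(328 − 542) = -1975 J.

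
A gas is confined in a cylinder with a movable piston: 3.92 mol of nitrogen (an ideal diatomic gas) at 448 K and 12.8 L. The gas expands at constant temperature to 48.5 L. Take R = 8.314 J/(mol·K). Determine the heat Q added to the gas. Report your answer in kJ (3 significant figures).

Isothermal ⇒ ΔU = 0, so Q = W = nRT ln(V₂/V₁).
Q = (3.92)(8.314)(448) ln(48.5/12.8) = 14601 × 1.332 = 19450 J.

Q ≈ 19.4 kJ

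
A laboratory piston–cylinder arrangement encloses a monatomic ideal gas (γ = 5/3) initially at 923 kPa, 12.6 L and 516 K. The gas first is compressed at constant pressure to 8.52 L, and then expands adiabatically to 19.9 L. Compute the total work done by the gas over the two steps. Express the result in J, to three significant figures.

Step 1 (isobaric): W = PΔV = (923 kPa)(8.52 − 12.6 L) = -3766 J.
After step 1: P = 923 kPa, V = 8.52 L, T = 348.9 K.
Step 2 (adiabatic): W = (P₁V₁ − P₂V₂)/(γ−1) = (7864 − 4467)/0.667 = 5095 J.
W_total = -3766 + 5095 = 1329 J.

W_total ≈ 1330 J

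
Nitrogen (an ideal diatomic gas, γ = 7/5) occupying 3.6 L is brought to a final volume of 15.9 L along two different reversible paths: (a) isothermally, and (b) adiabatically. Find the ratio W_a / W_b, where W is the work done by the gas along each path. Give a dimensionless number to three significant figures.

Path (a) isothermal: W = P₁V₁ ln(V₂/V₁) → W_a/(P₁V₁) = 1.485.
Path (b) adiabatic: W = P₁V₁(1 − (V₁/V₂)^(γ−1))/(γ−1) → W_b/(P₁V₁) = 1.12.
W_a / W_b = 1.485 / 1.12 = 1.326.

W_a / W_b ≈ 1.33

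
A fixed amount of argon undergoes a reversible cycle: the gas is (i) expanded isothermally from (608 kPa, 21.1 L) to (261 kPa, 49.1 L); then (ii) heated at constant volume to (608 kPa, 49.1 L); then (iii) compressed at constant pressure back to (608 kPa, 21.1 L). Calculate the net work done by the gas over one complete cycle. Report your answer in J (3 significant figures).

Leg (i): W = PᵢVᵢ ln(V_f/Vᵢ) = (12829) ln(49.1/21.1) = 10835 J.
Leg (ii): W = 0.
Leg (iii): W = PΔV = (608)(21.1 − 49.1) = -17024 J.
W_net = 10835 − 17024 = -6189 J.

W_net ≈ -6190 J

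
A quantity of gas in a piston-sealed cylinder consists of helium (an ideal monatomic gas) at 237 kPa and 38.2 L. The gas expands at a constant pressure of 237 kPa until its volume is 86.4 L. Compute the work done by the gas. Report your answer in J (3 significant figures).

W ≈ 11400 J

Isobaric: W = P ΔV.
W = (237 kPa)(86.4 − 38.2 L) = (237)(48.2) = 11423 J.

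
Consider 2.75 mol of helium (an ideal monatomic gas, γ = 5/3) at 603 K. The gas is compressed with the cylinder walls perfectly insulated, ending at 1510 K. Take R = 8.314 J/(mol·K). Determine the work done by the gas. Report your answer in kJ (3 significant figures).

W ≈ -31.1 kJ

Adiabatic ⇒ Q = 0, so W_by = −ΔU = nCᵥ(T₁ − T₂).
Cᵥ = 3R/2 = 12.47 J/(mol·K).
W = (2.75)(12.47)(603 − 1510) = -31106 J.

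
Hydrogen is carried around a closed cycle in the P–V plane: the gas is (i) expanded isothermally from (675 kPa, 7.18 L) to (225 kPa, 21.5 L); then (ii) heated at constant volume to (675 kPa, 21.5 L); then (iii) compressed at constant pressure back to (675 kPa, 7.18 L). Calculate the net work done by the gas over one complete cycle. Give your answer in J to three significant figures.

W_net ≈ -4350 J

Leg (i): W = PᵢVᵢ ln(V_f/Vᵢ) = (4846) ln(21.5/7.18) = 5315 J.
Leg (ii): W = 0.
Leg (iii): W = PΔV = (675)(7.18 − 21.5) = -9666 J.
W_net = 5315 − 9666 = -4351 J.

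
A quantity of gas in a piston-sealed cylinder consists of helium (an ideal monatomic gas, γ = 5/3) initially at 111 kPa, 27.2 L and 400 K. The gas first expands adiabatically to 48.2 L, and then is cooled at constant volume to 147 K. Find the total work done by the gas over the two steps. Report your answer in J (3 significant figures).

W_total ≈ 1440 J

Step 1 (adiabatic): W = (P₁V₁ − P₂V₂)/(γ−1) = (3019 − 2062)/0.667 = 1436 J.
Step 2 (isochoric): W = 0 (constant volume).
W_total = 1436 + 0 = 1436 J.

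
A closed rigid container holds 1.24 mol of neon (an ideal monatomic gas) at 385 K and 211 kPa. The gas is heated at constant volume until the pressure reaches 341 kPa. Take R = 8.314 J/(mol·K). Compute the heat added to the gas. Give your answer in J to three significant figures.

Q ≈ 3670 J

Constant volume ⇒ W = 0, so Q = ΔU = nCᵥΔT with Cᵥ = 3R/2 = 12.47 J/(mol·K).
At constant V, T₂/T₁ = P₂/P₁ ⇒ ΔT = T₁(P₂/P₁ − 1) = 385·(341/211 − 1) = 237.2 K.
ΔU = (1.24)(12.47)(237.2) = 3668 J.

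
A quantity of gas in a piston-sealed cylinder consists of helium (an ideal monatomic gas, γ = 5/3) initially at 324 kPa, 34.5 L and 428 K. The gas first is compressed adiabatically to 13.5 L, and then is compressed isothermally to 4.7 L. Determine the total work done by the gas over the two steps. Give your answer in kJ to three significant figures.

W_total ≈ -36.6 kJ

Step 1 (adiabatic): W = (P₁V₁ − P₂V₂)/(γ−1) = (11178 − 20894)/0.667 = -14574 J.
After step 1: P = 1548 kPa, V = 13.5 L, T = 800 K.
Step 2 (isothermal): W = P₁V₁ ln(V₂/V₁) = (20894) ln(4.7/13.5) = -22046 J.
W_total = -14574 − 22046 = -36620 J.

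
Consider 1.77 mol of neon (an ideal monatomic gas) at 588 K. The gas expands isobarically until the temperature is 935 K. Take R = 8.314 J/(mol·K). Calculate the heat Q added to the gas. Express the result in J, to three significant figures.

Isobaric: W = nRΔT = (1.77)(8.314)(347) = 5106 J.
ΔU = nCᵥΔT with Cᵥ = 3R/2: ΔU = (1.77)(12.47)(347) = 7660 J.
Q = ΔU + W = 7660 + 5106 = 12766 J.

Q ≈ 12800 J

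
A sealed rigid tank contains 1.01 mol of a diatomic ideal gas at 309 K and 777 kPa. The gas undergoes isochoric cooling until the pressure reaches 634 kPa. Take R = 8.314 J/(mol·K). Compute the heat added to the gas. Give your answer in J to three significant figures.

Q ≈ -1190 J

Constant volume ⇒ W = 0, so Q = ΔU = nCᵥΔT with Cᵥ = 5R/2 = 20.79 J/(mol·K).
At constant V, T₂/T₁ = P₂/P₁ ⇒ ΔT = T₁(P₂/P₁ − 1) = 309·(634/777 − 1) = -56.87 K.
ΔU = (1.01)(20.79)(-56.87) = -1194 J.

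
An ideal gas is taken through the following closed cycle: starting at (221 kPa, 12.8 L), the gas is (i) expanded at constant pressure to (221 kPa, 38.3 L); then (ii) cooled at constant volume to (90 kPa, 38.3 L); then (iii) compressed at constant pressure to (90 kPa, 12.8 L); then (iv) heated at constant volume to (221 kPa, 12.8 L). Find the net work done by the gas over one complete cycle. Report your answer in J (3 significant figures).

W_net ≈ 3340 J

Constant-volume legs do no work.
W(i) = (221)(38.3 − 12.8) = 5635 J; W(iii) = (90)(12.8 − 38.3) = -2295 J.
W_net = 5635 − 2295 = 3340 J (the clockwise enclosed area).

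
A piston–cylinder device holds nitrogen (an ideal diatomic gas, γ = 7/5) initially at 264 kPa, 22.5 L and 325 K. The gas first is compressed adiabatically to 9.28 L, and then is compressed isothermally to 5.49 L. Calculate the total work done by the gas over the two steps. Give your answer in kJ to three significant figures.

W_total ≈ -10.8 kJ

Step 1 (adiabatic): W = (P₁V₁ − P₂V₂)/(γ−1) = (5940 − 8465)/0.4 = -6313 J.
After step 1: P = 912.2 kPa, V = 9.28 L, T = 463.2 K.
Step 2 (isothermal): W = P₁V₁ ln(V₂/V₁) = (8465) ln(5.49/9.28) = -4444 J.
W_total = -6313 − 4444 = -10757 J.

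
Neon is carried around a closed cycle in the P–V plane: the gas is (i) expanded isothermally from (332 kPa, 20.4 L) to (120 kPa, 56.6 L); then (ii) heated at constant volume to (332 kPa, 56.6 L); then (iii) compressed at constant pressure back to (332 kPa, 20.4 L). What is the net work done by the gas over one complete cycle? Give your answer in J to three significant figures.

W_net ≈ -5110 J

Leg (i): W = PᵢVᵢ ln(V_f/Vᵢ) = (6773) ln(56.6/20.4) = 6911 J.
Leg (ii): W = 0.
Leg (iii): W = PΔV = (332)(20.4 − 56.6) = -12018 J.
W_net = 6911 − 12018 = -5107 J.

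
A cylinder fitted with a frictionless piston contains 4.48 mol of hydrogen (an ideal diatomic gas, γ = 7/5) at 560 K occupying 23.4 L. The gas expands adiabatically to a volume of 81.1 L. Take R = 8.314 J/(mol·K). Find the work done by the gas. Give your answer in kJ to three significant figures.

W ≈ 20.4 kJ

Adiabatic: TV^(γ−1) = const with γ = 7/5.
T₂ = T₁ (V₁/V₂)^(γ−1) = 560 × (23.4/81.1)^0.4 = 560 × 0.6082 = 340.6 K.
W_by = nCᵥ(T₁ − T₂) = (4.48)(20.79)(560 − 340.6) = 20428 J.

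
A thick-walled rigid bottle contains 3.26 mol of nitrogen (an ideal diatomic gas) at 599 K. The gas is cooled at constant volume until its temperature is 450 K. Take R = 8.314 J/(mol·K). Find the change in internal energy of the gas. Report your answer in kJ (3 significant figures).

ΔU ≈ -10.1 kJ

Constant volume ⇒ W = 0, so Q = ΔU = nCᵥΔT with Cᵥ = 5R/2 = 20.79 J/(mol·K).
ΔU = (3.26)(20.79)(450 − 599) = -10096 J.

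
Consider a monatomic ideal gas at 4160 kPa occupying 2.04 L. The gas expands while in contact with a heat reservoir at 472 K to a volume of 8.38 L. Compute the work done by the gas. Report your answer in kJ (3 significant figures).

Isothermal: W = nRT ln(V₂/V₁) = P₁V₁ ln(V₂/V₁).
P₁V₁ = (4160 kPa)(2.04 L) = 8486 J.
W = 8486 × ln(8.38/2.04) = 8486 × 1.413
W_by_gas = 11990 J.

W ≈ 12.0 kJ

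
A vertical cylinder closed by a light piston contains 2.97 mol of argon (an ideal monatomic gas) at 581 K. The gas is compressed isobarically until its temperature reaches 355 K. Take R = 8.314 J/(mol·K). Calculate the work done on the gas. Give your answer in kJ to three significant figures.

W ≈ 5.58 kJ

Isobaric: W = P ΔV = nR ΔT.
W = (2.97)(8.314)(355 − 581) = -5581 J.
Work on gas = −W_by = 5581 J.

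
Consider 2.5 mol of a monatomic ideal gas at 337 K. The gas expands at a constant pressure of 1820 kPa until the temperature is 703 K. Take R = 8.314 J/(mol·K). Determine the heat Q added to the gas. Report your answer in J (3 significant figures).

Q ≈ 19000 J

Isobaric: W = nRΔT = (2.5)(8.314)(366) = 7607 J.
ΔU = nCᵥΔT with Cᵥ = 3R/2: ΔU = (2.5)(12.47)(366) = 11411 J.
Q = ΔU + W = 11411 + 7607 = 19018 J.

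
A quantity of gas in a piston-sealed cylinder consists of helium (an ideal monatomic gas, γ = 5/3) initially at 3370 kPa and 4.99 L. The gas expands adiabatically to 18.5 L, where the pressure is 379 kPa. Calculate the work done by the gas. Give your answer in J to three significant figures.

Adiabatic: W = (P₁V₁ − P₂V₂)/(γ − 1) with γ = 5/3.
P₁V₁ = 16816 J, P₂V₂ = 7012 J.
W = (16816 − 7012) / 0.6667 = 14707 J.

W ≈ 14700 J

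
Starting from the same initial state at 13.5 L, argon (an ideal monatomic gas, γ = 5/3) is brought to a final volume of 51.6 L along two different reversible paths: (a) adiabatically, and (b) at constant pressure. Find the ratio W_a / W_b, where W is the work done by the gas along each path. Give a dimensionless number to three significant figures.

W_a / W_b ≈ 0.314

Path (a) adiabatic: W = P₁V₁(1 − (V₁/V₂)^(γ−1))/(γ−1) → W_a/(P₁V₁) = 0.8864.
Path (b) isobaric: W = P₁(V₂ − V₁) → W_b/(P₁V₁) = 2.822.
W_a / W_b = 0.8864 / 2.822 = 0.3141.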